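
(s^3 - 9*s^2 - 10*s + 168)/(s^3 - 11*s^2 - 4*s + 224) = (s - 6)/(s - 8)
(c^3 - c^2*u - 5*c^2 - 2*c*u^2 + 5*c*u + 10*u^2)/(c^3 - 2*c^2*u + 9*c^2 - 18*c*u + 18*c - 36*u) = (c^2 + c*u - 5*c - 5*u)/(c^2 + 9*c + 18)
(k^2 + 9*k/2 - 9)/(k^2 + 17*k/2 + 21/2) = (2*k^2 + 9*k - 18)/(2*k^2 + 17*k + 21)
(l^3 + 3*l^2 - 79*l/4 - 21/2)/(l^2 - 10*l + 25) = (4*l^3 + 12*l^2 - 79*l - 42)/(4*(l^2 - 10*l + 25))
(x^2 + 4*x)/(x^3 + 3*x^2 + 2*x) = (x + 4)/(x^2 + 3*x + 2)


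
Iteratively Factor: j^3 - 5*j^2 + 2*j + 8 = (j - 2)*(j^2 - 3*j - 4) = (j - 2)*(j + 1)*(j - 4)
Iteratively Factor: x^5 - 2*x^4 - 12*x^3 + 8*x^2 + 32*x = (x + 2)*(x^4 - 4*x^3 - 4*x^2 + 16*x) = (x + 2)^2*(x^3 - 6*x^2 + 8*x) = (x - 4)*(x + 2)^2*(x^2 - 2*x) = (x - 4)*(x - 2)*(x + 2)^2*(x)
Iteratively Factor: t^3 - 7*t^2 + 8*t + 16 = (t - 4)*(t^2 - 3*t - 4) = (t - 4)^2*(t + 1)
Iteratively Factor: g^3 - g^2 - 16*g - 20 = (g - 5)*(g^2 + 4*g + 4) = (g - 5)*(g + 2)*(g + 2)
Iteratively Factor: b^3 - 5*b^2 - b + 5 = (b - 1)*(b^2 - 4*b - 5) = (b - 1)*(b + 1)*(b - 5)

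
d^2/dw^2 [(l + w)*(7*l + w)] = 2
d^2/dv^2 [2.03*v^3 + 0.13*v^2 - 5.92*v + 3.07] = 12.18*v + 0.26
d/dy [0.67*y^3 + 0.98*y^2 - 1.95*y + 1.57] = 2.01*y^2 + 1.96*y - 1.95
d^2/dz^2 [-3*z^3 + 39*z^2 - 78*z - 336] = 78 - 18*z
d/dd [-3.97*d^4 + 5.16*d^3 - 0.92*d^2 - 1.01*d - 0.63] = -15.88*d^3 + 15.48*d^2 - 1.84*d - 1.01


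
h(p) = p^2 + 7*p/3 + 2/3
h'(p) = 2*p + 7/3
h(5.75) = 47.15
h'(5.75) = 13.83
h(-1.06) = -0.68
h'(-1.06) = 0.21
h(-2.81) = 2.01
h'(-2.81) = -3.29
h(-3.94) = 7.00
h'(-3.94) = -5.55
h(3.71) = 23.09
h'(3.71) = 9.75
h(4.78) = 34.67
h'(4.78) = 11.89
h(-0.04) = 0.57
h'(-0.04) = 2.25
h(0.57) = 2.32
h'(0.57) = 3.47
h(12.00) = 172.67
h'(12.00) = 26.33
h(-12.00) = 116.67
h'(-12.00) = -21.67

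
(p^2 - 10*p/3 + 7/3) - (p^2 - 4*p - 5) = 2*p/3 + 22/3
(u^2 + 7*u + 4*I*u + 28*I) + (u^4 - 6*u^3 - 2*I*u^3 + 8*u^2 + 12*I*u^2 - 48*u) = u^4 - 6*u^3 - 2*I*u^3 + 9*u^2 + 12*I*u^2 - 41*u + 4*I*u + 28*I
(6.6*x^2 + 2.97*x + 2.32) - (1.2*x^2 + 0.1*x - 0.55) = 5.4*x^2 + 2.87*x + 2.87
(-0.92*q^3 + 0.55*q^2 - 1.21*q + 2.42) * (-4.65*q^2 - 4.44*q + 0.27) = 4.278*q^5 + 1.5273*q^4 + 2.9361*q^3 - 5.7321*q^2 - 11.0715*q + 0.6534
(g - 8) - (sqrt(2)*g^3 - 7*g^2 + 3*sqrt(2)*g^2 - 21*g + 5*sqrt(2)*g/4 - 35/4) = -sqrt(2)*g^3 - 3*sqrt(2)*g^2 + 7*g^2 - 5*sqrt(2)*g/4 + 22*g + 3/4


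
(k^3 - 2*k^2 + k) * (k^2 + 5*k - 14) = k^5 + 3*k^4 - 23*k^3 + 33*k^2 - 14*k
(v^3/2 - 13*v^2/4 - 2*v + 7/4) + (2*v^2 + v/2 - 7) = v^3/2 - 5*v^2/4 - 3*v/2 - 21/4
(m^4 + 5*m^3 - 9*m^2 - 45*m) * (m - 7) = m^5 - 2*m^4 - 44*m^3 + 18*m^2 + 315*m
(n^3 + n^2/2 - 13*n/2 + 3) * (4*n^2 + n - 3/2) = 4*n^5 + 3*n^4 - 27*n^3 + 19*n^2/4 + 51*n/4 - 9/2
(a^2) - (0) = a^2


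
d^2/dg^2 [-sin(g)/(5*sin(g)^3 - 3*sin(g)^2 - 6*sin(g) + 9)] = (100*sin(g)^7 - 165*sin(g)^6 + 51*sin(g)^5 - 333*sin(g)^4 + 1053*sin(g)^2/2 - 63*sin(g) + 15*sin(3*g)^2/2 + 3*sin(3*g)/2 - 9*sin(5*g)/2 - 108)/(5*sin(g)^3 - 3*sin(g)^2 - 6*sin(g) + 9)^3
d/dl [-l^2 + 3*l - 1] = 3 - 2*l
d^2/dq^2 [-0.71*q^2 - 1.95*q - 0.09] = -1.42000000000000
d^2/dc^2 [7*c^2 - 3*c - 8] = 14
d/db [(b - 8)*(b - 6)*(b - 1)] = 3*b^2 - 30*b + 62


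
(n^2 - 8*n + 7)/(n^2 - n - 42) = (n - 1)/(n + 6)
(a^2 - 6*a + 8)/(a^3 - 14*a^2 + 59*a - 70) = (a - 4)/(a^2 - 12*a + 35)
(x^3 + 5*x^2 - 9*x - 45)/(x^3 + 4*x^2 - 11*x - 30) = (x + 3)/(x + 2)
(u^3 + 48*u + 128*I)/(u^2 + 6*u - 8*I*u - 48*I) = (u^2 + 8*I*u - 16)/(u + 6)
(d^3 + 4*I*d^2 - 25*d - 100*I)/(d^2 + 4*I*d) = d - 25/d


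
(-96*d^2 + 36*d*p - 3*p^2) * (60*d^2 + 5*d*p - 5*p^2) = -5760*d^4 + 1680*d^3*p + 480*d^2*p^2 - 195*d*p^3 + 15*p^4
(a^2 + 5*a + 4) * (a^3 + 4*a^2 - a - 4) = a^5 + 9*a^4 + 23*a^3 + 7*a^2 - 24*a - 16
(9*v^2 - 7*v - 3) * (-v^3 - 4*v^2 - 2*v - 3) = -9*v^5 - 29*v^4 + 13*v^3 - v^2 + 27*v + 9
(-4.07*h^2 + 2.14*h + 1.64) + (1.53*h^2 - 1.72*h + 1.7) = -2.54*h^2 + 0.42*h + 3.34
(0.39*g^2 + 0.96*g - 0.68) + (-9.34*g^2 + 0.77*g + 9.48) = -8.95*g^2 + 1.73*g + 8.8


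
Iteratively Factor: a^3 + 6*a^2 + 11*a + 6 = (a + 2)*(a^2 + 4*a + 3) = (a + 2)*(a + 3)*(a + 1)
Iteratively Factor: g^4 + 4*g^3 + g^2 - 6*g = (g + 3)*(g^3 + g^2 - 2*g) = (g + 2)*(g + 3)*(g^2 - g) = (g - 1)*(g + 2)*(g + 3)*(g)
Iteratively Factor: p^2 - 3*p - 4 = (p - 4)*(p + 1)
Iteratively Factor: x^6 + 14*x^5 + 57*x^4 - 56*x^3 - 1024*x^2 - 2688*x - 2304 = (x + 4)*(x^5 + 10*x^4 + 17*x^3 - 124*x^2 - 528*x - 576) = (x + 4)^2*(x^4 + 6*x^3 - 7*x^2 - 96*x - 144) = (x + 4)^3*(x^3 + 2*x^2 - 15*x - 36) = (x - 4)*(x + 4)^3*(x^2 + 6*x + 9) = (x - 4)*(x + 3)*(x + 4)^3*(x + 3)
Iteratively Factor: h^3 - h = (h - 1)*(h^2 + h) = h*(h - 1)*(h + 1)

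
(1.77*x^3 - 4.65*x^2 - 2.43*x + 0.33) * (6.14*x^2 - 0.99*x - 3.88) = 10.8678*x^5 - 30.3033*x^4 - 17.1843*x^3 + 22.4739*x^2 + 9.1017*x - 1.2804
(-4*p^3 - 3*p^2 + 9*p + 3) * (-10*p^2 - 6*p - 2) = 40*p^5 + 54*p^4 - 64*p^3 - 78*p^2 - 36*p - 6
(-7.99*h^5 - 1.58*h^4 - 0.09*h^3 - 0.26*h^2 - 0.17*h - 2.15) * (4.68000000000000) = -37.3932*h^5 - 7.3944*h^4 - 0.4212*h^3 - 1.2168*h^2 - 0.7956*h - 10.062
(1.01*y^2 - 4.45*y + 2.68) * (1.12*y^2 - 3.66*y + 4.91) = 1.1312*y^4 - 8.6806*y^3 + 24.2477*y^2 - 31.6583*y + 13.1588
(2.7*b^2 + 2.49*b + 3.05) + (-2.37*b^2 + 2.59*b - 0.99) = 0.33*b^2 + 5.08*b + 2.06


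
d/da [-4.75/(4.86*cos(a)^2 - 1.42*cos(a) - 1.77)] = (6.745 - 46.17*cos(a))*sin(a)/(-4.86*cos(a)^2 + 1.42*cos(a) + 1.77)^2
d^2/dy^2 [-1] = 0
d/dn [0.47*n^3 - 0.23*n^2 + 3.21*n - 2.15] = 1.41*n^2 - 0.46*n + 3.21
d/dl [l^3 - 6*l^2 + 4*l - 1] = 3*l^2 - 12*l + 4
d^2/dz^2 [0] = 0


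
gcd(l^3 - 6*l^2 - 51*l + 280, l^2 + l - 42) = l + 7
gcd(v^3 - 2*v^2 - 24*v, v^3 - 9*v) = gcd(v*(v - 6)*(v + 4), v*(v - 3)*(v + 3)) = v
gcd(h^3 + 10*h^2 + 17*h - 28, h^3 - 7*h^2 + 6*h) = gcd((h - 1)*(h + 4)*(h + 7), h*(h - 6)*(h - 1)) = h - 1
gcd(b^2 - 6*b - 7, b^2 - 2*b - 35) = b - 7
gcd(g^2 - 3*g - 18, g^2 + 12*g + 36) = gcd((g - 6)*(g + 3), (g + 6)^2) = 1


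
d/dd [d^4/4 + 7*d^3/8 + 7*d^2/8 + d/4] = d^3 + 21*d^2/8 + 7*d/4 + 1/4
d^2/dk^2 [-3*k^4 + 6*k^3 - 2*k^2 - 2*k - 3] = -36*k^2 + 36*k - 4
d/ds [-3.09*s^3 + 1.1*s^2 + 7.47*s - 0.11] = -9.27*s^2 + 2.2*s + 7.47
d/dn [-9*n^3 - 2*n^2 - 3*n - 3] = -27*n^2 - 4*n - 3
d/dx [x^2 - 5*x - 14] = 2*x - 5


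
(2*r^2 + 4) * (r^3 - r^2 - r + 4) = 2*r^5 - 2*r^4 + 2*r^3 + 4*r^2 - 4*r + 16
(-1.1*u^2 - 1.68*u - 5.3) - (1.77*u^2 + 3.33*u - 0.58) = -2.87*u^2 - 5.01*u - 4.72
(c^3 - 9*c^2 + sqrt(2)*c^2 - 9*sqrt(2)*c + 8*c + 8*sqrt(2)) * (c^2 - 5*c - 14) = c^5 - 14*c^4 + sqrt(2)*c^4 - 14*sqrt(2)*c^3 + 39*c^3 + 39*sqrt(2)*c^2 + 86*c^2 - 112*c + 86*sqrt(2)*c - 112*sqrt(2)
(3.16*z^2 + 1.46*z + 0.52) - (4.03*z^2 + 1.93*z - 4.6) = -0.87*z^2 - 0.47*z + 5.12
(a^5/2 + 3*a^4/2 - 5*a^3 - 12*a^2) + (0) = a^5/2 + 3*a^4/2 - 5*a^3 - 12*a^2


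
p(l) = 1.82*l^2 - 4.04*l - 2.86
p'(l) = 3.64*l - 4.04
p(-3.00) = 25.64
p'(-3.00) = -14.96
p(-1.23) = 4.86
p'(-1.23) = -8.52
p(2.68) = -0.62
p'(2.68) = 5.72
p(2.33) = -2.39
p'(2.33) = 4.44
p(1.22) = -5.08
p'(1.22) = 0.40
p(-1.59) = 8.16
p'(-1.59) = -9.83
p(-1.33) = 5.73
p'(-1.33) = -8.88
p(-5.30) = 69.68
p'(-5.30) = -23.33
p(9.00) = 108.20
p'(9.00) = 28.72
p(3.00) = 1.40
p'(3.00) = 6.88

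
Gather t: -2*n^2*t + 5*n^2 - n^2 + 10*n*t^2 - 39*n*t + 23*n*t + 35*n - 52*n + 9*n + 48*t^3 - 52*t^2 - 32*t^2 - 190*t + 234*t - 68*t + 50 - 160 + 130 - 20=4*n^2 - 8*n + 48*t^3 + t^2*(10*n - 84) + t*(-2*n^2 - 16*n - 24)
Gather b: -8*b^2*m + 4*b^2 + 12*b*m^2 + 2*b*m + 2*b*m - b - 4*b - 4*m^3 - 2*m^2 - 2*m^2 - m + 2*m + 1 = b^2*(4 - 8*m) + b*(12*m^2 + 4*m - 5) - 4*m^3 - 4*m^2 + m + 1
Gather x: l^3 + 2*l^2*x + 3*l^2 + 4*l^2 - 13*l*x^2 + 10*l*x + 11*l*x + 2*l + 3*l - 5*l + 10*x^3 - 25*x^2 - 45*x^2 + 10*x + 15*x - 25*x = l^3 + 7*l^2 + 10*x^3 + x^2*(-13*l - 70) + x*(2*l^2 + 21*l)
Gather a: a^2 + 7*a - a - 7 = a^2 + 6*a - 7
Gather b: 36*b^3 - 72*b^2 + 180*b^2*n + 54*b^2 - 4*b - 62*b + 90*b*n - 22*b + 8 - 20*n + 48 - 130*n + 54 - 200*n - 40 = 36*b^3 + b^2*(180*n - 18) + b*(90*n - 88) - 350*n + 70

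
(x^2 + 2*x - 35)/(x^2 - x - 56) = (x - 5)/(x - 8)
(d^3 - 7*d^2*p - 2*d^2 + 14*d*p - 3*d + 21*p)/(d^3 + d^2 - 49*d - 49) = (d^2 - 7*d*p - 3*d + 21*p)/(d^2 - 49)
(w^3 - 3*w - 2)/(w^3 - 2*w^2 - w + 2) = (w + 1)/(w - 1)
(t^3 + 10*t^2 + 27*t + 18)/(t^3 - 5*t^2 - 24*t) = (t^2 + 7*t + 6)/(t*(t - 8))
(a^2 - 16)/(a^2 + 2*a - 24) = (a + 4)/(a + 6)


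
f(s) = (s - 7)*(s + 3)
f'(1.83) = -0.34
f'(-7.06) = -18.12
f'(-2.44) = -8.88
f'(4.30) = 4.60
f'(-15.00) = -34.00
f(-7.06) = 57.08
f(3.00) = -24.00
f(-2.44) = -5.29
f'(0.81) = -2.38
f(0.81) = -23.58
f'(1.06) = -1.88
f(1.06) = -24.12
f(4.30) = -19.71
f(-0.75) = -17.44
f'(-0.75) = -5.50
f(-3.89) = 9.69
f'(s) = 2*s - 4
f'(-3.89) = -11.78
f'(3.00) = 2.00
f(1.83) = -24.97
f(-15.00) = 264.00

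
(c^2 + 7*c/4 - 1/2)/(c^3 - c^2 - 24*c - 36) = (c - 1/4)/(c^2 - 3*c - 18)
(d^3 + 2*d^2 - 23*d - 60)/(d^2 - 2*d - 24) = (d^2 - 2*d - 15)/(d - 6)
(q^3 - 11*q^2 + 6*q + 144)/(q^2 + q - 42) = (q^2 - 5*q - 24)/(q + 7)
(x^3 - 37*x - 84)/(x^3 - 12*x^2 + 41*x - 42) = (x^2 + 7*x + 12)/(x^2 - 5*x + 6)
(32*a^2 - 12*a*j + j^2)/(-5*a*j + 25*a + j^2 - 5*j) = (-32*a^2 + 12*a*j - j^2)/(5*a*j - 25*a - j^2 + 5*j)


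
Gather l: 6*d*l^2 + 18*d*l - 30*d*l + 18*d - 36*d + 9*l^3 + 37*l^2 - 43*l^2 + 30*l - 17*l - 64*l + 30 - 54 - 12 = -18*d + 9*l^3 + l^2*(6*d - 6) + l*(-12*d - 51) - 36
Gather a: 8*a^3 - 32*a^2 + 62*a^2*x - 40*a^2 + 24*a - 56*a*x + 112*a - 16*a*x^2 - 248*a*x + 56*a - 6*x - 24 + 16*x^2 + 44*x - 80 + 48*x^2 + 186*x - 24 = 8*a^3 + a^2*(62*x - 72) + a*(-16*x^2 - 304*x + 192) + 64*x^2 + 224*x - 128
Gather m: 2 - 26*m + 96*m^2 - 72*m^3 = -72*m^3 + 96*m^2 - 26*m + 2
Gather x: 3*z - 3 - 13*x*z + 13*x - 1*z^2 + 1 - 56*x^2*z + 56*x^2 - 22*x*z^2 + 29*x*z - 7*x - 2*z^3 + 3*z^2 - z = x^2*(56 - 56*z) + x*(-22*z^2 + 16*z + 6) - 2*z^3 + 2*z^2 + 2*z - 2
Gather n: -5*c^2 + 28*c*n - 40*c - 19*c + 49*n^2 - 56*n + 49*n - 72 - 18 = -5*c^2 - 59*c + 49*n^2 + n*(28*c - 7) - 90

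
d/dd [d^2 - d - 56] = 2*d - 1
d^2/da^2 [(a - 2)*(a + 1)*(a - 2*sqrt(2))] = 6*a - 4*sqrt(2) - 2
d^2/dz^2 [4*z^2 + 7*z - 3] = 8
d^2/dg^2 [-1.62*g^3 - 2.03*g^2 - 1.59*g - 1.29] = -9.72*g - 4.06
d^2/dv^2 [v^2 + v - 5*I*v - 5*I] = 2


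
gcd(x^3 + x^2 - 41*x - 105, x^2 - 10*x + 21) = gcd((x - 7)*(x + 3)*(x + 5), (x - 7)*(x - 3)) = x - 7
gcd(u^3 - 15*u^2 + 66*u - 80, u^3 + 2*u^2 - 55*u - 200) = u - 8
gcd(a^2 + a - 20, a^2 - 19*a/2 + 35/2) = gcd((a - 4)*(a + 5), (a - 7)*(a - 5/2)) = 1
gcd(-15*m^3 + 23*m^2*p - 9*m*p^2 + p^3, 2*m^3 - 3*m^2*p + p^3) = -m + p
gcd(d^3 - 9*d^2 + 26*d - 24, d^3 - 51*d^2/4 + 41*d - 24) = d - 4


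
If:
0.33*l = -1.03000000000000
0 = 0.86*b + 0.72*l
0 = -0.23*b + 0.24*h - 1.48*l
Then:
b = 2.61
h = -16.74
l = -3.12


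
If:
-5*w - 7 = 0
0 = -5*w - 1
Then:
No Solution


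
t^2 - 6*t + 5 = (t - 5)*(t - 1)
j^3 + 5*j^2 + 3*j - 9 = (j - 1)*(j + 3)^2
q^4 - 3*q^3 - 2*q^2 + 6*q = q*(q - 3)*(q - sqrt(2))*(q + sqrt(2))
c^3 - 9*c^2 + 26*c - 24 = (c - 4)*(c - 3)*(c - 2)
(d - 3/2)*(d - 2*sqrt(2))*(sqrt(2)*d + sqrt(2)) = sqrt(2)*d^3 - 4*d^2 - sqrt(2)*d^2/2 - 3*sqrt(2)*d/2 + 2*d + 6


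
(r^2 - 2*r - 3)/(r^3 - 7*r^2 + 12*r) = (r + 1)/(r*(r - 4))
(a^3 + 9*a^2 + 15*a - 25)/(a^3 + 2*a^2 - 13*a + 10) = (a + 5)/(a - 2)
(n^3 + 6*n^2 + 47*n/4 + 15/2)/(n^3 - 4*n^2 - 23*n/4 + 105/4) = (2*n^2 + 7*n + 6)/(2*n^2 - 13*n + 21)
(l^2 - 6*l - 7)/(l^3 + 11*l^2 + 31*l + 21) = (l - 7)/(l^2 + 10*l + 21)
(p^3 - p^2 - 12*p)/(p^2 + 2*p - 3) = p*(p - 4)/(p - 1)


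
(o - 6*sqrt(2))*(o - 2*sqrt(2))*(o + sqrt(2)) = o^3 - 7*sqrt(2)*o^2 + 8*o + 24*sqrt(2)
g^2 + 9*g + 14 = (g + 2)*(g + 7)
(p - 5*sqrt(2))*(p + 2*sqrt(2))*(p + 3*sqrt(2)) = p^3 - 38*p - 60*sqrt(2)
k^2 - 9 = (k - 3)*(k + 3)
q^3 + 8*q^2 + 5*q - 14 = (q - 1)*(q + 2)*(q + 7)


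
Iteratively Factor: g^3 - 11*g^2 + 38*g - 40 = (g - 5)*(g^2 - 6*g + 8) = (g - 5)*(g - 2)*(g - 4)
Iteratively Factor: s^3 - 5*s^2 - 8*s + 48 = (s - 4)*(s^2 - s - 12) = (s - 4)*(s + 3)*(s - 4)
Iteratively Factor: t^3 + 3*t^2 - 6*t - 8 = (t + 1)*(t^2 + 2*t - 8) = (t - 2)*(t + 1)*(t + 4)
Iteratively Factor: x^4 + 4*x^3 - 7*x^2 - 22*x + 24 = (x + 3)*(x^3 + x^2 - 10*x + 8) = (x + 3)*(x + 4)*(x^2 - 3*x + 2) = (x - 1)*(x + 3)*(x + 4)*(x - 2)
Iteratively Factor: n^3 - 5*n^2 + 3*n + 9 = (n + 1)*(n^2 - 6*n + 9) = (n - 3)*(n + 1)*(n - 3)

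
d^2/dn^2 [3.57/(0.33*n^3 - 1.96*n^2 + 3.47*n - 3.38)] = ((13.9944 - 7.0686*n)*(0.33*n^3 - 1.96*n^2 + 3.47*n - 3.38) + 3.57*(0.99*n^2 - 3.92*n + 3.47)*(1.98*n^2 - 7.84*n + 6.94))/(0.33*n^3 - 1.96*n^2 + 3.47*n - 3.38)^3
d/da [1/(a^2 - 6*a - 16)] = 2*(3 - a)/(-a^2 + 6*a + 16)^2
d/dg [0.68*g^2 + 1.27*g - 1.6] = 1.36*g + 1.27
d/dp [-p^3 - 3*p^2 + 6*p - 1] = -3*p^2 - 6*p + 6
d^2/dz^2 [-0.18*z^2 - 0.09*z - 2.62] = -0.360000000000000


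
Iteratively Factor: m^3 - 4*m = (m - 2)*(m^2 + 2*m) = m*(m - 2)*(m + 2)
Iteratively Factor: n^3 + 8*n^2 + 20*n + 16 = (n + 2)*(n^2 + 6*n + 8) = (n + 2)*(n + 4)*(n + 2)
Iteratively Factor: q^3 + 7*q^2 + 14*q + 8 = (q + 2)*(q^2 + 5*q + 4) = (q + 2)*(q + 4)*(q + 1)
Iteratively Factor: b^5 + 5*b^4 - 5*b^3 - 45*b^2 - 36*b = (b)*(b^4 + 5*b^3 - 5*b^2 - 45*b - 36) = b*(b + 3)*(b^3 + 2*b^2 - 11*b - 12) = b*(b - 3)*(b + 3)*(b^2 + 5*b + 4) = b*(b - 3)*(b + 1)*(b + 3)*(b + 4)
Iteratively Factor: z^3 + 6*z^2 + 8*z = (z + 2)*(z^2 + 4*z) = z*(z + 2)*(z + 4)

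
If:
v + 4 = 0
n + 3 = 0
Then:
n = -3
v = -4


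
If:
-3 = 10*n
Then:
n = -3/10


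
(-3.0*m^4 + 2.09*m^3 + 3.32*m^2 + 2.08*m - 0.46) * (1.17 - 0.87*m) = 2.61*m^5 - 5.3283*m^4 - 0.4431*m^3 + 2.0748*m^2 + 2.8338*m - 0.5382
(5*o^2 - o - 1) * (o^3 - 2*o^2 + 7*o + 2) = 5*o^5 - 11*o^4 + 36*o^3 + 5*o^2 - 9*o - 2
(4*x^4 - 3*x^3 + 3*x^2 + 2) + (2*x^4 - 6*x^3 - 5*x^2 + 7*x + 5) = 6*x^4 - 9*x^3 - 2*x^2 + 7*x + 7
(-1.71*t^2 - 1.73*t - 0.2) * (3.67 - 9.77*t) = 16.7067*t^3 + 10.6264*t^2 - 4.3951*t - 0.734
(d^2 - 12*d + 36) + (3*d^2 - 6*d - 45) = 4*d^2 - 18*d - 9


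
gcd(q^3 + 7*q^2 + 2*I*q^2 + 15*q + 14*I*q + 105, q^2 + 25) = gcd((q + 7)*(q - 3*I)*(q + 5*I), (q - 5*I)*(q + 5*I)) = q + 5*I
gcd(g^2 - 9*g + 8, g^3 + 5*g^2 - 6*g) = g - 1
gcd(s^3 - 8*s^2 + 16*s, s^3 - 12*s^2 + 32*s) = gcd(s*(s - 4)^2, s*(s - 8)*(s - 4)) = s^2 - 4*s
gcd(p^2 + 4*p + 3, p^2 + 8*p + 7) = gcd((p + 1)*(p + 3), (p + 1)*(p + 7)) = p + 1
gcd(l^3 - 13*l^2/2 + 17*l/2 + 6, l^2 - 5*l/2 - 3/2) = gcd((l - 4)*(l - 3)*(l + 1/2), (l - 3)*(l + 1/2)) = l^2 - 5*l/2 - 3/2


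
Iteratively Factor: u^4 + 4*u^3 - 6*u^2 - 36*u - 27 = (u + 1)*(u^3 + 3*u^2 - 9*u - 27) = (u + 1)*(u + 3)*(u^2 - 9) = (u - 3)*(u + 1)*(u + 3)*(u + 3)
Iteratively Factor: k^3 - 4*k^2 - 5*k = (k)*(k^2 - 4*k - 5) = k*(k - 5)*(k + 1)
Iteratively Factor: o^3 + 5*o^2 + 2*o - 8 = (o + 4)*(o^2 + o - 2) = (o + 2)*(o + 4)*(o - 1)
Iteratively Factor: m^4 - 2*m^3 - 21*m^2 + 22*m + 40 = (m - 5)*(m^3 + 3*m^2 - 6*m - 8) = (m - 5)*(m + 1)*(m^2 + 2*m - 8) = (m - 5)*(m + 1)*(m + 4)*(m - 2)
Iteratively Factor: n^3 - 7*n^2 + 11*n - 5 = (n - 1)*(n^2 - 6*n + 5) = (n - 1)^2*(n - 5)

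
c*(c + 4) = c^2 + 4*c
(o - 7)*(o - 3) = o^2 - 10*o + 21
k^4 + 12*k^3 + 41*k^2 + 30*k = k*(k + 1)*(k + 5)*(k + 6)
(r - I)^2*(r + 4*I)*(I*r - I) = I*r^4 - 2*r^3 - I*r^3 + 2*r^2 + 7*I*r^2 + 4*r - 7*I*r - 4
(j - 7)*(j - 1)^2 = j^3 - 9*j^2 + 15*j - 7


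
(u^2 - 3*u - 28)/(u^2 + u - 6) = (u^2 - 3*u - 28)/(u^2 + u - 6)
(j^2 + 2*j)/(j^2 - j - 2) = j*(j + 2)/(j^2 - j - 2)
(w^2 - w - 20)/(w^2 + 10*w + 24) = (w - 5)/(w + 6)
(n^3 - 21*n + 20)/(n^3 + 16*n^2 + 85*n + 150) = (n^2 - 5*n + 4)/(n^2 + 11*n + 30)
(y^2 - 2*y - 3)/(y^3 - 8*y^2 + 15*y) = (y + 1)/(y*(y - 5))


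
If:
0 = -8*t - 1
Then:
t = -1/8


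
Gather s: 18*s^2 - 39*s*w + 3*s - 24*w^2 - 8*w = 18*s^2 + s*(3 - 39*w) - 24*w^2 - 8*w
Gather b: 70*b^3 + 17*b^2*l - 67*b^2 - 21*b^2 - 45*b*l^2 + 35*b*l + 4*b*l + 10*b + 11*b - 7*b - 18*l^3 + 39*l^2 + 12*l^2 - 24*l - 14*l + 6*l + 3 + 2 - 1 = 70*b^3 + b^2*(17*l - 88) + b*(-45*l^2 + 39*l + 14) - 18*l^3 + 51*l^2 - 32*l + 4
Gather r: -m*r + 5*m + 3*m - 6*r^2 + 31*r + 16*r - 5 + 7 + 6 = 8*m - 6*r^2 + r*(47 - m) + 8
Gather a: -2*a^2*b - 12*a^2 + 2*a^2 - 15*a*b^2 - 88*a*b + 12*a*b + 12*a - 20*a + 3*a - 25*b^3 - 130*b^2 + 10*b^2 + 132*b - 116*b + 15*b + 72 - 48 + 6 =a^2*(-2*b - 10) + a*(-15*b^2 - 76*b - 5) - 25*b^3 - 120*b^2 + 31*b + 30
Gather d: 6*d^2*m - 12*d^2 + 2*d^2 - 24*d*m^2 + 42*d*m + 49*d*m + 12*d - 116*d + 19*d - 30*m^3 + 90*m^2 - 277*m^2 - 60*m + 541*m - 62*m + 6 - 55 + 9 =d^2*(6*m - 10) + d*(-24*m^2 + 91*m - 85) - 30*m^3 - 187*m^2 + 419*m - 40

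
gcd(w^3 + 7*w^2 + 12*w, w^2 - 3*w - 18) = w + 3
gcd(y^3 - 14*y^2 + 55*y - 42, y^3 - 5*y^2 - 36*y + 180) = y - 6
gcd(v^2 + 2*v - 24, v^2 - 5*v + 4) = v - 4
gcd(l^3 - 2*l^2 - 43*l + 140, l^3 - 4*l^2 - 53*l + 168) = l + 7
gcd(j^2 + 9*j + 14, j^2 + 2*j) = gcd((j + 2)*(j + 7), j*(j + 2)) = j + 2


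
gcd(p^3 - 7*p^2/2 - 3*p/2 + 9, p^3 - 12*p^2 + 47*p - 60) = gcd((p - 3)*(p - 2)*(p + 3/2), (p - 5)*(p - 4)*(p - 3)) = p - 3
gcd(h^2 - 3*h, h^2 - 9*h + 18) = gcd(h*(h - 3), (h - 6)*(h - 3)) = h - 3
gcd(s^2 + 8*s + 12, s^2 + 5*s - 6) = s + 6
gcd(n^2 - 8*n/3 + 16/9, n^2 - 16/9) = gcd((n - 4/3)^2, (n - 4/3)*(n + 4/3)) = n - 4/3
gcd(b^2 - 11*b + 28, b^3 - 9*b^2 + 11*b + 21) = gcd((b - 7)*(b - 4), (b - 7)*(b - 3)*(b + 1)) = b - 7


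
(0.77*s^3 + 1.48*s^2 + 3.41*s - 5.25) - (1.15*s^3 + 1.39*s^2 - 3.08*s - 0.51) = -0.38*s^3 + 0.0900000000000001*s^2 + 6.49*s - 4.74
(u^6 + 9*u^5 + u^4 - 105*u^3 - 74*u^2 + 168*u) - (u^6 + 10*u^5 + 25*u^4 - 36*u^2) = -u^5 - 24*u^4 - 105*u^3 - 38*u^2 + 168*u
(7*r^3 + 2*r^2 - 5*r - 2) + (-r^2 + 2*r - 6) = 7*r^3 + r^2 - 3*r - 8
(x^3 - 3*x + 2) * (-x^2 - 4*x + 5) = -x^5 - 4*x^4 + 8*x^3 + 10*x^2 - 23*x + 10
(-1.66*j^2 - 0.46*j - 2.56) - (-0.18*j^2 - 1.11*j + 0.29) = -1.48*j^2 + 0.65*j - 2.85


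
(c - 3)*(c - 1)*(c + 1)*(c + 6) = c^4 + 3*c^3 - 19*c^2 - 3*c + 18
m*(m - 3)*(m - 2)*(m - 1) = m^4 - 6*m^3 + 11*m^2 - 6*m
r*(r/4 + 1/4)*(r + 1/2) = r^3/4 + 3*r^2/8 + r/8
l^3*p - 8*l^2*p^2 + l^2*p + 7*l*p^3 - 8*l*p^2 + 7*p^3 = (l - 7*p)*(l - p)*(l*p + p)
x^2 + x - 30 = (x - 5)*(x + 6)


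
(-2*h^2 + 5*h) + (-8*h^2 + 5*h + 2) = -10*h^2 + 10*h + 2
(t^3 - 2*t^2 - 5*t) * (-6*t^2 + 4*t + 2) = -6*t^5 + 16*t^4 + 24*t^3 - 24*t^2 - 10*t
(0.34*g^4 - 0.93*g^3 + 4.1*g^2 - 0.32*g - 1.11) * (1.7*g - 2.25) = 0.578*g^5 - 2.346*g^4 + 9.0625*g^3 - 9.769*g^2 - 1.167*g + 2.4975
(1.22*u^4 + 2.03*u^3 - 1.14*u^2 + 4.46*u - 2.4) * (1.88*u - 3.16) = 2.2936*u^5 - 0.0388000000000006*u^4 - 8.558*u^3 + 11.9872*u^2 - 18.6056*u + 7.584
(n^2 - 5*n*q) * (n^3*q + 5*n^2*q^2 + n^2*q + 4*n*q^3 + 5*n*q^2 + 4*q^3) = n^5*q + n^4*q - 21*n^3*q^3 - 20*n^2*q^4 - 21*n^2*q^3 - 20*n*q^4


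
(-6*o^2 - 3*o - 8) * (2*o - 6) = -12*o^3 + 30*o^2 + 2*o + 48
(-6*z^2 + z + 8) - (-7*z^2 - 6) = z^2 + z + 14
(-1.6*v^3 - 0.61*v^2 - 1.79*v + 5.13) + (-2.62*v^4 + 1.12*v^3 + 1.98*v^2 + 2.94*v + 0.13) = -2.62*v^4 - 0.48*v^3 + 1.37*v^2 + 1.15*v + 5.26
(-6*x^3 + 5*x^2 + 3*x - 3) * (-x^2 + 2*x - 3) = 6*x^5 - 17*x^4 + 25*x^3 - 6*x^2 - 15*x + 9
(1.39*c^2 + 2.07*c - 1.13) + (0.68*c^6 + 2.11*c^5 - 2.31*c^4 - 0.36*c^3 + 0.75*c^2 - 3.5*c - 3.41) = 0.68*c^6 + 2.11*c^5 - 2.31*c^4 - 0.36*c^3 + 2.14*c^2 - 1.43*c - 4.54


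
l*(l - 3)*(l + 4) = l^3 + l^2 - 12*l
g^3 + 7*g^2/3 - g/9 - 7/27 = (g - 1/3)*(g + 1/3)*(g + 7/3)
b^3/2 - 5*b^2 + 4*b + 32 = (b/2 + 1)*(b - 8)*(b - 4)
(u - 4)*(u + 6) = u^2 + 2*u - 24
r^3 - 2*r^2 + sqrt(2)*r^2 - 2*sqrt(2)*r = r*(r - 2)*(r + sqrt(2))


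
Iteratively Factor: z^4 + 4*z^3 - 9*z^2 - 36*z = (z)*(z^3 + 4*z^2 - 9*z - 36) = z*(z + 4)*(z^2 - 9) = z*(z - 3)*(z + 4)*(z + 3)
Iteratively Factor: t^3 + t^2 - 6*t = (t)*(t^2 + t - 6) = t*(t - 2)*(t + 3)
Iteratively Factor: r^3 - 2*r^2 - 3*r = (r)*(r^2 - 2*r - 3) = r*(r - 3)*(r + 1)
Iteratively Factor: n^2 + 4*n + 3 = (n + 1)*(n + 3)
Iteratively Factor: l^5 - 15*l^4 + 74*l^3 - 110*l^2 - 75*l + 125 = (l - 5)*(l^4 - 10*l^3 + 24*l^2 + 10*l - 25) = (l - 5)*(l + 1)*(l^3 - 11*l^2 + 35*l - 25) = (l - 5)^2*(l + 1)*(l^2 - 6*l + 5) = (l - 5)^2*(l - 1)*(l + 1)*(l - 5)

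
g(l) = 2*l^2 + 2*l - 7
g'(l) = 4*l + 2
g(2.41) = 9.44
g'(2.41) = 11.64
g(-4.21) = 20.03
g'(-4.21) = -14.84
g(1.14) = -2.12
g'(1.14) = 6.56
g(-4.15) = 19.14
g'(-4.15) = -14.60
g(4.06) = 34.09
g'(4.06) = 18.24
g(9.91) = 209.24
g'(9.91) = 41.64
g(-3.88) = 15.35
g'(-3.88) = -13.52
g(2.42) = 9.55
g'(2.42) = 11.68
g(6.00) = 77.00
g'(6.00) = 26.00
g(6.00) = 77.00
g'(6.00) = 26.00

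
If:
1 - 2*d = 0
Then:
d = 1/2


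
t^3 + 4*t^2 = t^2*(t + 4)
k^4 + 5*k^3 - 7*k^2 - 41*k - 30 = (k - 3)*(k + 1)*(k + 2)*(k + 5)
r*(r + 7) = r^2 + 7*r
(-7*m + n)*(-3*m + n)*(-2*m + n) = -42*m^3 + 41*m^2*n - 12*m*n^2 + n^3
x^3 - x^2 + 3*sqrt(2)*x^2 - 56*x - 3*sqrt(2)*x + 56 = (x - 1)*(x - 4*sqrt(2))*(x + 7*sqrt(2))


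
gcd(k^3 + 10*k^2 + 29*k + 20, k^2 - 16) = k + 4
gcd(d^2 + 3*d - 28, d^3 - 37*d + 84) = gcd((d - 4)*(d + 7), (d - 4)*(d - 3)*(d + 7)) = d^2 + 3*d - 28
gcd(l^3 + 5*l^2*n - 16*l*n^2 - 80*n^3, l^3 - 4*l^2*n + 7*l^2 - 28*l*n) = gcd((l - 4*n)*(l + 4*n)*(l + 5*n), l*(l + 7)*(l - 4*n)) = l - 4*n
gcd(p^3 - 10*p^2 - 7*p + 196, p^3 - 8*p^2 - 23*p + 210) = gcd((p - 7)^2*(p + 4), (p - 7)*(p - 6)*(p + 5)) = p - 7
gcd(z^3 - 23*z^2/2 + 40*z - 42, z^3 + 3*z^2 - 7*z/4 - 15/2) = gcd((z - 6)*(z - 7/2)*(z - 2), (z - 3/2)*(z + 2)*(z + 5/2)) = 1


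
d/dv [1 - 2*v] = -2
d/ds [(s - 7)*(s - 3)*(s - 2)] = 3*s^2 - 24*s + 41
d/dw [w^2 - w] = 2*w - 1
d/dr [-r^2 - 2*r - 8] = -2*r - 2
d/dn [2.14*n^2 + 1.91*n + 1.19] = 4.28*n + 1.91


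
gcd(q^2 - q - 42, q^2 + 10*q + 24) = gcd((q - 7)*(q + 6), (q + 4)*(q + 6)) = q + 6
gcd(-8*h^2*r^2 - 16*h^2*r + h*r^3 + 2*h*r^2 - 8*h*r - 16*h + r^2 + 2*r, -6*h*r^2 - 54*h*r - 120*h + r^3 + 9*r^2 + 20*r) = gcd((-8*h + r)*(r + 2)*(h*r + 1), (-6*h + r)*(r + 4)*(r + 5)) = 1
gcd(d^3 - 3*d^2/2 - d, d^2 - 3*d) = d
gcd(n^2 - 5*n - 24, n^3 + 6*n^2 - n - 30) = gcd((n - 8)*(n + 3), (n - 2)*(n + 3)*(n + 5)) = n + 3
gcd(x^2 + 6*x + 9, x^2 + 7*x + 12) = x + 3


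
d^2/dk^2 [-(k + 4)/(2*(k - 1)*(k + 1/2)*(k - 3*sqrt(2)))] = 2*(-12*k^5 - 90*k^4 + 36*sqrt(2)*k^4 - 11*k^3 + 378*sqrt(2)*k^3 - 852*k^2 - 180*sqrt(2)*k^2 + 27*sqrt(2)*k + 312*k - 202 + 9*sqrt(2))/(8*k^9 - 72*sqrt(2)*k^8 - 12*k^8 + 108*sqrt(2)*k^7 + 426*k^7 - 637*k^6 - 378*sqrt(2)*k^6 - 321*k^5 + 549*sqrt(2)*k^5 + 297*sqrt(2)*k^4 + 591*k^4 - 567*sqrt(2)*k^3 + 161*k^3 - 153*sqrt(2)*k^2 - 162*k^2 - 54*k + 162*sqrt(2)*k + 54*sqrt(2))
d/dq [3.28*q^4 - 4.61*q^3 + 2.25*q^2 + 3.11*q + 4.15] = 13.12*q^3 - 13.83*q^2 + 4.5*q + 3.11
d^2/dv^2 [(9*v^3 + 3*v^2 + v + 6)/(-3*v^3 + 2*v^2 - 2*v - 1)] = 2*(-81*v^6 + 135*v^5 - 90*v^4 + 287*v^3 - 234*v^2 + 93*v - 37)/(27*v^9 - 54*v^8 + 90*v^7 - 53*v^6 + 24*v^5 + 24*v^4 - 7*v^3 + 6*v^2 + 6*v + 1)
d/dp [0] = 0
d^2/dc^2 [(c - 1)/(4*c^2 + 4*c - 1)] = 8*(-3*c*(4*c^2 + 4*c - 1) + 4*(c - 1)*(2*c + 1)^2)/(4*c^2 + 4*c - 1)^3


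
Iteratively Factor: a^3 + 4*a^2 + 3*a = (a + 1)*(a^2 + 3*a) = (a + 1)*(a + 3)*(a)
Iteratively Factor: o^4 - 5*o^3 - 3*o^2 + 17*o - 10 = (o - 1)*(o^3 - 4*o^2 - 7*o + 10) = (o - 1)*(o + 2)*(o^2 - 6*o + 5) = (o - 1)^2*(o + 2)*(o - 5)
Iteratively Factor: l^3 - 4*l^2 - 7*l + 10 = (l + 2)*(l^2 - 6*l + 5) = (l - 5)*(l + 2)*(l - 1)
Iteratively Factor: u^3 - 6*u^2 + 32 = (u - 4)*(u^2 - 2*u - 8) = (u - 4)*(u + 2)*(u - 4)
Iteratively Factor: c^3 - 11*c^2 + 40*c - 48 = (c - 4)*(c^2 - 7*c + 12) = (c - 4)*(c - 3)*(c - 4)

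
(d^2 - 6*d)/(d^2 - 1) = d*(d - 6)/(d^2 - 1)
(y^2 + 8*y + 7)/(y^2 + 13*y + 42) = (y + 1)/(y + 6)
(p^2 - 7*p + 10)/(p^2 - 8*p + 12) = (p - 5)/(p - 6)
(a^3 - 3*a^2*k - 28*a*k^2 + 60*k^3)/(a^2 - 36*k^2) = (a^2 + 3*a*k - 10*k^2)/(a + 6*k)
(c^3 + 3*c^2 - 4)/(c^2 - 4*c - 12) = (c^2 + c - 2)/(c - 6)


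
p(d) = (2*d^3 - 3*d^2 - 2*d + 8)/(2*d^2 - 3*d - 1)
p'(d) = (3 - 4*d)*(2*d^3 - 3*d^2 - 2*d + 8)/(2*d^2 - 3*d - 1)^2 + (6*d^2 - 6*d - 2)/(2*d^2 - 3*d - 1) = (4*d^4 - 12*d^3 + 7*d^2 - 26*d + 26)/(4*d^4 - 12*d^3 + 5*d^2 + 6*d + 1)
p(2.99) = 3.62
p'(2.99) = 0.16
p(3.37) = 3.77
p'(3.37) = 0.55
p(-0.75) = 2.93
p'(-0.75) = 9.89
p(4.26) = 4.43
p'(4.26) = 0.85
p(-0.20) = -25.82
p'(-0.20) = 308.42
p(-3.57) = -3.24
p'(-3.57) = 1.13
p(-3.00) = -2.58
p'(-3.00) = 1.21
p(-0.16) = -17.57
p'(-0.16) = 138.28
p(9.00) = 8.99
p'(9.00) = 0.99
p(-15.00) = -14.95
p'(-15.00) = 1.00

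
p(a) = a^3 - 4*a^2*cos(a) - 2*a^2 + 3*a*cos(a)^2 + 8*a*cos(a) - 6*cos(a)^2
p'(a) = 4*a^2*sin(a) + 3*a^2 - 6*a*sin(a)*cos(a) - 8*a*sin(a) - 8*a*cos(a) - 4*a + 12*sin(a)*cos(a) + 3*cos(a)^2 + 8*cos(a)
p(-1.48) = -9.58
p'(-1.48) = -8.09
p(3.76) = 49.96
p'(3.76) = 27.02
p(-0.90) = -12.20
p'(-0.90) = -0.01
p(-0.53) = -10.99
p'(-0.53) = 6.42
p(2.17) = 1.79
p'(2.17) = 13.37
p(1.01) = 0.28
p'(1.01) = -0.89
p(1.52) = -0.96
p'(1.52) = -2.12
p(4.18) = 58.28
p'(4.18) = 12.26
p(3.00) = 23.82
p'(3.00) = 36.31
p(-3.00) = -0.30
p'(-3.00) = 5.98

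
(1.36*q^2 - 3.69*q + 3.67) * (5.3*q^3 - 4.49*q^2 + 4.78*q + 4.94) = 7.208*q^5 - 25.6634*q^4 + 42.5199*q^3 - 27.3981*q^2 - 0.686*q + 18.1298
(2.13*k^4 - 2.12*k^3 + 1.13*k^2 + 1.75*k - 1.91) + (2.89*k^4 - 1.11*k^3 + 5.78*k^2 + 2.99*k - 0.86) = 5.02*k^4 - 3.23*k^3 + 6.91*k^2 + 4.74*k - 2.77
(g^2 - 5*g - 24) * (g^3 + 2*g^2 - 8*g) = g^5 - 3*g^4 - 42*g^3 - 8*g^2 + 192*g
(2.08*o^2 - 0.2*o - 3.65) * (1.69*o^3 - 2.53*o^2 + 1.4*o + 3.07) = 3.5152*o^5 - 5.6004*o^4 - 2.7505*o^3 + 15.3401*o^2 - 5.724*o - 11.2055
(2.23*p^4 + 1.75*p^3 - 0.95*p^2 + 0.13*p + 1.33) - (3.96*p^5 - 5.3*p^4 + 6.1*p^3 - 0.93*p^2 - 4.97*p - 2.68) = -3.96*p^5 + 7.53*p^4 - 4.35*p^3 - 0.0199999999999999*p^2 + 5.1*p + 4.01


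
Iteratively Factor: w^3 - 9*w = (w + 3)*(w^2 - 3*w) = (w - 3)*(w + 3)*(w)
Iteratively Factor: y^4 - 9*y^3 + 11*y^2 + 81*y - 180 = (y + 3)*(y^3 - 12*y^2 + 47*y - 60) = (y - 5)*(y + 3)*(y^2 - 7*y + 12) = (y - 5)*(y - 3)*(y + 3)*(y - 4)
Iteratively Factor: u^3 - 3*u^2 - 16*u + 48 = (u + 4)*(u^2 - 7*u + 12) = (u - 4)*(u + 4)*(u - 3)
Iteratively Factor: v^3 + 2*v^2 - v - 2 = (v + 2)*(v^2 - 1) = (v - 1)*(v + 2)*(v + 1)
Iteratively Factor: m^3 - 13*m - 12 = (m - 4)*(m^2 + 4*m + 3) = (m - 4)*(m + 3)*(m + 1)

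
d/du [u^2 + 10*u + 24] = 2*u + 10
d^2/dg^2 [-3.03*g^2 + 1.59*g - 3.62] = -6.06000000000000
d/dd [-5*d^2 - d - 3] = -10*d - 1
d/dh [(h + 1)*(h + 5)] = 2*h + 6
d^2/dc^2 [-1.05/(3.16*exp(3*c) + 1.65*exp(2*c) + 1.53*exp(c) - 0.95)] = (-1.05*(9.48*exp(2*c) + 3.3*exp(c) + 1.53)*(18.96*exp(2*c) + 6.6*exp(c) + 3.06)*exp(c) + (29.862*exp(2*c) + 6.93*exp(c) + 1.6065)*(3.16*exp(3*c) + 1.65*exp(2*c) + 1.53*exp(c) - 0.95))*exp(c)/(3.16*exp(3*c) + 1.65*exp(2*c) + 1.53*exp(c) - 0.95)^3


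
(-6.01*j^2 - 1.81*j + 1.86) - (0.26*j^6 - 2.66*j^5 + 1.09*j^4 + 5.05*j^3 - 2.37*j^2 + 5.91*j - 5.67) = -0.26*j^6 + 2.66*j^5 - 1.09*j^4 - 5.05*j^3 - 3.64*j^2 - 7.72*j + 7.53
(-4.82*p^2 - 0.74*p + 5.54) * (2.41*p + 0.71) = -11.6162*p^3 - 5.2056*p^2 + 12.826*p + 3.9334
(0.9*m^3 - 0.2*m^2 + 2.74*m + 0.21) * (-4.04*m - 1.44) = -3.636*m^4 - 0.488*m^3 - 10.7816*m^2 - 4.794*m - 0.3024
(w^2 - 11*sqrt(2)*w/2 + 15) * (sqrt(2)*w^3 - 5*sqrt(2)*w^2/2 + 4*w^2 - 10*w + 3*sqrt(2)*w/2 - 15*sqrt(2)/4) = sqrt(2)*w^5 - 7*w^4 - 5*sqrt(2)*w^4/2 - 11*sqrt(2)*w^3/2 + 35*w^3/2 + 55*sqrt(2)*w^2/4 + 87*w^2/2 - 435*w/4 + 45*sqrt(2)*w/2 - 225*sqrt(2)/4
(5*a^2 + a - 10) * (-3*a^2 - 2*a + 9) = -15*a^4 - 13*a^3 + 73*a^2 + 29*a - 90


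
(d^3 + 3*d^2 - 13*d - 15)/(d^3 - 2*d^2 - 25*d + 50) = (d^2 - 2*d - 3)/(d^2 - 7*d + 10)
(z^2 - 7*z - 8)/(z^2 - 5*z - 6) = (z - 8)/(z - 6)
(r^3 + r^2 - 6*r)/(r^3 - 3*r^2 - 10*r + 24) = r/(r - 4)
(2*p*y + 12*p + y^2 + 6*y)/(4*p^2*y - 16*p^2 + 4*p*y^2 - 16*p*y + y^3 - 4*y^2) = (y + 6)/(2*p*y - 8*p + y^2 - 4*y)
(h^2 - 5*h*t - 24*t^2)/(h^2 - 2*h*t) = (h^2 - 5*h*t - 24*t^2)/(h*(h - 2*t))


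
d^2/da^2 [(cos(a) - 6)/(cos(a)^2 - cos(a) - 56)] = (9*sin(a)^4*cos(a) - 23*sin(a)^4 + 1416*sin(a)^2 + 6727*cos(a)/2 + 90*cos(3*a) - cos(5*a)/2 - 597)/(sin(a)^2 + cos(a) + 55)^3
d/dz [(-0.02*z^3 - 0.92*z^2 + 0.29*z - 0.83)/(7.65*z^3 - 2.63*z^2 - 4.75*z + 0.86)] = (5.55111512312578e-17*z^5 + 7.0906*z^4 - 4.247*z^3 + 24.1296*z^2 - 5.9482*z - 3.6931)/(58.5225*z^6 - 40.239*z^5 - 65.7581*z^4 + 38.143*z^3 + 18.0389*z^2 - 8.17*z + 0.7396)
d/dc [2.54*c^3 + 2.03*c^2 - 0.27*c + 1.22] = 7.62*c^2 + 4.06*c - 0.27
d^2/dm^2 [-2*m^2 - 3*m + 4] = -4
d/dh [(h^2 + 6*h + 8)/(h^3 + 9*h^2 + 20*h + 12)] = (-h^2 - 8*h - 22)/(h^4 + 14*h^3 + 61*h^2 + 84*h + 36)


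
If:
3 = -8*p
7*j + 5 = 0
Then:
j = -5/7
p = -3/8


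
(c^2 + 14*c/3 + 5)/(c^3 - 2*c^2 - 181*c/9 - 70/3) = 3*(c + 3)/(3*c^2 - 11*c - 42)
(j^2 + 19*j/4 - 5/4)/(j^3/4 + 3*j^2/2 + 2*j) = (4*j^2 + 19*j - 5)/(j*(j^2 + 6*j + 8))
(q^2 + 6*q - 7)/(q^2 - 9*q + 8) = (q + 7)/(q - 8)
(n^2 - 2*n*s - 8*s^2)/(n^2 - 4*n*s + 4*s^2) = (n^2 - 2*n*s - 8*s^2)/(n^2 - 4*n*s + 4*s^2)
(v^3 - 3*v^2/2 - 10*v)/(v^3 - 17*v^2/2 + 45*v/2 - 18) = v*(2*v + 5)/(2*v^2 - 9*v + 9)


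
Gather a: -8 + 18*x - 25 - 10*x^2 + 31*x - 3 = -10*x^2 + 49*x - 36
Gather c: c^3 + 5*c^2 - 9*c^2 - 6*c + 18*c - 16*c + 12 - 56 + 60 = c^3 - 4*c^2 - 4*c + 16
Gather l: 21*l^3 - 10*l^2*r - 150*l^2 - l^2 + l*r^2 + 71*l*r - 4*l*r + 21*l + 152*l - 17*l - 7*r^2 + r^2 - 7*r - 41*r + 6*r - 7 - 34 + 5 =21*l^3 + l^2*(-10*r - 151) + l*(r^2 + 67*r + 156) - 6*r^2 - 42*r - 36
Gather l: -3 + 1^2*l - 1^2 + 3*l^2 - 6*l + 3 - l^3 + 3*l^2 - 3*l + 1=-l^3 + 6*l^2 - 8*l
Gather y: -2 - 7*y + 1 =-7*y - 1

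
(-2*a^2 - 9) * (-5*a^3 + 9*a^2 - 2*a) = 10*a^5 - 18*a^4 + 49*a^3 - 81*a^2 + 18*a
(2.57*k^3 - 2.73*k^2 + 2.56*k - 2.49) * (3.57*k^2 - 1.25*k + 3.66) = 9.1749*k^5 - 12.9586*k^4 + 21.9579*k^3 - 22.0811*k^2 + 12.4821*k - 9.1134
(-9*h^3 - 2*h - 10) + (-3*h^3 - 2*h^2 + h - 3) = -12*h^3 - 2*h^2 - h - 13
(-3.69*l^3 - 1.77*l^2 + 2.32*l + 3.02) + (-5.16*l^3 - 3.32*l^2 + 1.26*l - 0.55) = -8.85*l^3 - 5.09*l^2 + 3.58*l + 2.47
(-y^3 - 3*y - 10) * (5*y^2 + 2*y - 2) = -5*y^5 - 2*y^4 - 13*y^3 - 56*y^2 - 14*y + 20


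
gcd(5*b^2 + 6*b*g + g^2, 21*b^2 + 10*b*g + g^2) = 1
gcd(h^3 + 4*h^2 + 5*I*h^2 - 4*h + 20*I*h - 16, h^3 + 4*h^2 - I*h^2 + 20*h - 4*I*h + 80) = h^2 + h*(4 + 4*I) + 16*I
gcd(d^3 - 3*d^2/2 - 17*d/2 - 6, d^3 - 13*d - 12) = d^2 - 3*d - 4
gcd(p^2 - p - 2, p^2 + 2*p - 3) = 1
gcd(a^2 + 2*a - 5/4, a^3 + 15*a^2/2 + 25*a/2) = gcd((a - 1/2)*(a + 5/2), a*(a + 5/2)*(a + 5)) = a + 5/2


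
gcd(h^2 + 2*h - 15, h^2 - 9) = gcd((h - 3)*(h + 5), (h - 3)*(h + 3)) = h - 3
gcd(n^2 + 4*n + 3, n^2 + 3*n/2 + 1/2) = n + 1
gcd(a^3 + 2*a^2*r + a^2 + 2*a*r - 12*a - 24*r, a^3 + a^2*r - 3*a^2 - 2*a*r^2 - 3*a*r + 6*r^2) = a^2 + 2*a*r - 3*a - 6*r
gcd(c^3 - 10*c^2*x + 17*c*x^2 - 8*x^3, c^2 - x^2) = -c + x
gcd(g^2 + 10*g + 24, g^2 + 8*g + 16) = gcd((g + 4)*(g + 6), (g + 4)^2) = g + 4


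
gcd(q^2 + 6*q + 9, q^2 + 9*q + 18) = q + 3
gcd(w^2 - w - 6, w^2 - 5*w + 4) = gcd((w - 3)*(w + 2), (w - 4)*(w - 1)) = 1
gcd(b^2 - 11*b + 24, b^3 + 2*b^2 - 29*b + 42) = b - 3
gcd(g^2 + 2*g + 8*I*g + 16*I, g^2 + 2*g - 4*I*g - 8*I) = g + 2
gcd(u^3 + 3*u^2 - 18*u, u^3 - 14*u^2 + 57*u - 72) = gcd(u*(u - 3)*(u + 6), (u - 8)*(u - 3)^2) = u - 3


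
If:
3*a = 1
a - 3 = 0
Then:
No Solution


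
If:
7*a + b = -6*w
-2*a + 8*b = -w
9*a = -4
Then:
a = -4/9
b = -76/423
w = 232/423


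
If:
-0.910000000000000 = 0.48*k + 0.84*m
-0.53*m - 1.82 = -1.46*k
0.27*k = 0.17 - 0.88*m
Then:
No Solution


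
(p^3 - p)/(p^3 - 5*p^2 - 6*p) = (p - 1)/(p - 6)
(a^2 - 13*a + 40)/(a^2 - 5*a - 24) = (a - 5)/(a + 3)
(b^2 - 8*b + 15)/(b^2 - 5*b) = (b - 3)/b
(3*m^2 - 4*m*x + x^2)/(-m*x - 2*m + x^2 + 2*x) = (-3*m + x)/(x + 2)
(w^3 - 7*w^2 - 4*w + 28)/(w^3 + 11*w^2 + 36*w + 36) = (w^2 - 9*w + 14)/(w^2 + 9*w + 18)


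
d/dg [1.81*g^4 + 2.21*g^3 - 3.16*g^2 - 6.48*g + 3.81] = 7.24*g^3 + 6.63*g^2 - 6.32*g - 6.48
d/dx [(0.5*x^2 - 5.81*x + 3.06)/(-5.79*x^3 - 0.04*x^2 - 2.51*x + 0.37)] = (2.895*x^4 - 67.2798*x^3 + 51.6648*x^2 + 0.614799999999999*x + 5.5309)/(33.5241*x^6 + 0.4632*x^5 + 29.0674*x^4 - 4.0838*x^3 + 6.2705*x^2 - 1.8574*x + 0.1369)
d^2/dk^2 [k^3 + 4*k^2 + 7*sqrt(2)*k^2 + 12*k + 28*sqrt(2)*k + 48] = 6*k + 8 + 14*sqrt(2)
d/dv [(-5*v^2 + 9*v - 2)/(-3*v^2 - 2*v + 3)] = (37*v^2 - 42*v + 23)/(9*v^4 + 12*v^3 - 14*v^2 - 12*v + 9)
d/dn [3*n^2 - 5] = 6*n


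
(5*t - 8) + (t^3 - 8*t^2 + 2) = t^3 - 8*t^2 + 5*t - 6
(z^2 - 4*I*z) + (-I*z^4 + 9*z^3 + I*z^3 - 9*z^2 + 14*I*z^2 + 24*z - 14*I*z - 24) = -I*z^4 + 9*z^3 + I*z^3 - 8*z^2 + 14*I*z^2 + 24*z - 18*I*z - 24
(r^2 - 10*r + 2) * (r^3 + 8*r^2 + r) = r^5 - 2*r^4 - 77*r^3 + 6*r^2 + 2*r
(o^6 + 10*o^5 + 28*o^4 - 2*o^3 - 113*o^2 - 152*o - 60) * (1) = o^6 + 10*o^5 + 28*o^4 - 2*o^3 - 113*o^2 - 152*o - 60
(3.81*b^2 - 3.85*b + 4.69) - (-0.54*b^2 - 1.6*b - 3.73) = 4.35*b^2 - 2.25*b + 8.42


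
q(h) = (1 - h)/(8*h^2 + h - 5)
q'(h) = (1 - h)*(-16*h - 1)/(8*h^2 + h - 5)^2 - 1/(8*h^2 + h - 5) = (-8*h^2 - h + (h - 1)*(16*h + 1) + 5)/(8*h^2 + h - 5)^2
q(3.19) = -0.03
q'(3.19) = 0.01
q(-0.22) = -0.25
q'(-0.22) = 0.34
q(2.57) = -0.03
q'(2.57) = 0.01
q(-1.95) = 0.13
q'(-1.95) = 0.12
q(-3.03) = 0.06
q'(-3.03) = 0.03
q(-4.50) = 0.04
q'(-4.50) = 0.01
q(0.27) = -0.18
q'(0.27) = 0.02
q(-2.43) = 0.09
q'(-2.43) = 0.06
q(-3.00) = 0.06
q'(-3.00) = 0.03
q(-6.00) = 0.03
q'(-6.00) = 0.01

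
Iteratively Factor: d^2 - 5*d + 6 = (d - 2)*(d - 3)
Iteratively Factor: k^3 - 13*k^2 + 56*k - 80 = (k - 4)*(k^2 - 9*k + 20) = (k - 5)*(k - 4)*(k - 4)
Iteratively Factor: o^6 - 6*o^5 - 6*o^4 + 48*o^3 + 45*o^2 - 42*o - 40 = (o + 1)*(o^5 - 7*o^4 + o^3 + 47*o^2 - 2*o - 40) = (o + 1)*(o + 2)*(o^4 - 9*o^3 + 19*o^2 + 9*o - 20) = (o + 1)^2*(o + 2)*(o^3 - 10*o^2 + 29*o - 20) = (o - 1)*(o + 1)^2*(o + 2)*(o^2 - 9*o + 20) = (o - 5)*(o - 1)*(o + 1)^2*(o + 2)*(o - 4)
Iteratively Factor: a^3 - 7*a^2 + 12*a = (a - 3)*(a^2 - 4*a) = a*(a - 3)*(a - 4)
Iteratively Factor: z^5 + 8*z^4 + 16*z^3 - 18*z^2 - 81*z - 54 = (z + 3)*(z^4 + 5*z^3 + z^2 - 21*z - 18) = (z + 3)^2*(z^3 + 2*z^2 - 5*z - 6) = (z - 2)*(z + 3)^2*(z^2 + 4*z + 3) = (z - 2)*(z + 1)*(z + 3)^2*(z + 3)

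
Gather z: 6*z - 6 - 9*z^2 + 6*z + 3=-9*z^2 + 12*z - 3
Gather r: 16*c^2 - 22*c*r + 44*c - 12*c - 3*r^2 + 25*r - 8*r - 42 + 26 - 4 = 16*c^2 + 32*c - 3*r^2 + r*(17 - 22*c) - 20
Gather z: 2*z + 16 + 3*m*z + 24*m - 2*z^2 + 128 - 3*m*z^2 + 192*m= 216*m + z^2*(-3*m - 2) + z*(3*m + 2) + 144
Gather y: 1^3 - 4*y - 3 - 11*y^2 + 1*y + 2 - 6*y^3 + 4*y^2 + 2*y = -6*y^3 - 7*y^2 - y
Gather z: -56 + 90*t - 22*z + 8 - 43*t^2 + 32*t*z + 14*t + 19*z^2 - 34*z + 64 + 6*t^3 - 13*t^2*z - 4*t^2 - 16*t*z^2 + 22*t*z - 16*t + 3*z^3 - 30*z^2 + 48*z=6*t^3 - 47*t^2 + 88*t + 3*z^3 + z^2*(-16*t - 11) + z*(-13*t^2 + 54*t - 8) + 16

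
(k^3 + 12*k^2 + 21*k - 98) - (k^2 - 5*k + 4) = k^3 + 11*k^2 + 26*k - 102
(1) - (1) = 0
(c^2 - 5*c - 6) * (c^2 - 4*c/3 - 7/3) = c^4 - 19*c^3/3 - 5*c^2/3 + 59*c/3 + 14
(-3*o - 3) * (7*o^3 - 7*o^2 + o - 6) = -21*o^4 + 18*o^2 + 15*o + 18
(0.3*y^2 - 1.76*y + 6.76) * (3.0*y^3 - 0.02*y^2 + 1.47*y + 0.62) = 0.9*y^5 - 5.286*y^4 + 20.7562*y^3 - 2.5364*y^2 + 8.846*y + 4.1912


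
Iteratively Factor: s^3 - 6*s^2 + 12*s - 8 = (s - 2)*(s^2 - 4*s + 4) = (s - 2)^2*(s - 2)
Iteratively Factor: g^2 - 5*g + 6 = (g - 3)*(g - 2)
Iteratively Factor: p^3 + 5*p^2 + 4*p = (p)*(p^2 + 5*p + 4) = p*(p + 4)*(p + 1)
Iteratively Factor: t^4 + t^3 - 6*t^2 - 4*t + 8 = (t - 1)*(t^3 + 2*t^2 - 4*t - 8) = (t - 2)*(t - 1)*(t^2 + 4*t + 4) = (t - 2)*(t - 1)*(t + 2)*(t + 2)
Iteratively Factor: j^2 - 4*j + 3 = (j - 1)*(j - 3)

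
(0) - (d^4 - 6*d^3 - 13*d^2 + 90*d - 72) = -d^4 + 6*d^3 + 13*d^2 - 90*d + 72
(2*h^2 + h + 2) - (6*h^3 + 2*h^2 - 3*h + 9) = -6*h^3 + 4*h - 7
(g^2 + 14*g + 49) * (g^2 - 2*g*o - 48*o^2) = g^4 - 2*g^3*o + 14*g^3 - 48*g^2*o^2 - 28*g^2*o + 49*g^2 - 672*g*o^2 - 98*g*o - 2352*o^2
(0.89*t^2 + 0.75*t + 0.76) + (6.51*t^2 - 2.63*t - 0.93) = 7.4*t^2 - 1.88*t - 0.17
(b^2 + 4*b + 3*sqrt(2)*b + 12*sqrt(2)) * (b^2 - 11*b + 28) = b^4 - 7*b^3 + 3*sqrt(2)*b^3 - 21*sqrt(2)*b^2 - 16*b^2 - 48*sqrt(2)*b + 112*b + 336*sqrt(2)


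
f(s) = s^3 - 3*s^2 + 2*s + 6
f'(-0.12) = 2.76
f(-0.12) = 5.72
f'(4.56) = 37.02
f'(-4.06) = 75.81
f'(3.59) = 19.12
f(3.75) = 24.05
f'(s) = 3*s^2 - 6*s + 2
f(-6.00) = -330.00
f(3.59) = 20.78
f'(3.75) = 21.69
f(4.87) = 60.09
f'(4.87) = 43.93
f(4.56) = 47.56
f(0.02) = 6.04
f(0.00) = 6.00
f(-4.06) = -118.49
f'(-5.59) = 129.28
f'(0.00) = 2.00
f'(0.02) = 1.88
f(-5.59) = -273.60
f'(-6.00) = 146.00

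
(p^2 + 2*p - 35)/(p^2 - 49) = (p - 5)/(p - 7)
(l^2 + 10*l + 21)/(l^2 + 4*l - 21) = (l + 3)/(l - 3)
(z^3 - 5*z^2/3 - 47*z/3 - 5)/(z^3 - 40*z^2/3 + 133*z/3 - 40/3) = (3*z^2 + 10*z + 3)/(3*z^2 - 25*z + 8)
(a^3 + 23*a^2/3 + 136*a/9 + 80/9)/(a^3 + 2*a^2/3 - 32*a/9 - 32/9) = (a + 5)/(a - 2)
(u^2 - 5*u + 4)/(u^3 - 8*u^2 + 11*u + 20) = (u - 1)/(u^2 - 4*u - 5)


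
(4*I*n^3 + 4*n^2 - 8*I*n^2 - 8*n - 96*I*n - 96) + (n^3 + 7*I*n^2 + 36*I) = n^3 + 4*I*n^3 + 4*n^2 - I*n^2 - 8*n - 96*I*n - 96 + 36*I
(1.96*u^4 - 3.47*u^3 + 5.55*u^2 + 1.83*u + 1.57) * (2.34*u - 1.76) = 4.5864*u^5 - 11.5694*u^4 + 19.0942*u^3 - 5.4858*u^2 + 0.453*u - 2.7632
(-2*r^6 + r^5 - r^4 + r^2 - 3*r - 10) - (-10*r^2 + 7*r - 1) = -2*r^6 + r^5 - r^4 + 11*r^2 - 10*r - 9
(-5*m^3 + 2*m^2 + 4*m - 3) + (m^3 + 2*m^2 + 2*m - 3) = -4*m^3 + 4*m^2 + 6*m - 6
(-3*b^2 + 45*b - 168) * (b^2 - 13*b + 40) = -3*b^4 + 84*b^3 - 873*b^2 + 3984*b - 6720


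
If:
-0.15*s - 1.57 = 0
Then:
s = -10.47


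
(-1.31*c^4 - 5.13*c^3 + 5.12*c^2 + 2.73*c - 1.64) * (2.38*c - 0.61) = -3.1178*c^5 - 11.4103*c^4 + 15.3149*c^3 + 3.3742*c^2 - 5.5685*c + 1.0004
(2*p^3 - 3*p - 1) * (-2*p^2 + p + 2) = -4*p^5 + 2*p^4 + 10*p^3 - p^2 - 7*p - 2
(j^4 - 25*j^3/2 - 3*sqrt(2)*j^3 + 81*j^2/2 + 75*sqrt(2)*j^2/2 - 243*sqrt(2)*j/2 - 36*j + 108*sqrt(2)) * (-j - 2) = -j^5 + 3*sqrt(2)*j^4 + 21*j^4/2 - 63*sqrt(2)*j^3/2 - 31*j^3/2 - 45*j^2 + 93*sqrt(2)*j^2/2 + 72*j + 135*sqrt(2)*j - 216*sqrt(2)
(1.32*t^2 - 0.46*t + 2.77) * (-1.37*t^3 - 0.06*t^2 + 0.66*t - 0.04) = -1.8084*t^5 + 0.551*t^4 - 2.8961*t^3 - 0.5226*t^2 + 1.8466*t - 0.1108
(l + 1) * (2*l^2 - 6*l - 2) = 2*l^3 - 4*l^2 - 8*l - 2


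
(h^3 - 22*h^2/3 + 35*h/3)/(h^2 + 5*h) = (3*h^2 - 22*h + 35)/(3*(h + 5))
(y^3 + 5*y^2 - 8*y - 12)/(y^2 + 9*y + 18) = (y^2 - y - 2)/(y + 3)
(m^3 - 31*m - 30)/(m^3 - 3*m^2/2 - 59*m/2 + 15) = 2*(m + 1)/(2*m - 1)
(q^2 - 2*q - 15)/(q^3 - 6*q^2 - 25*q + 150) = (q + 3)/(q^2 - q - 30)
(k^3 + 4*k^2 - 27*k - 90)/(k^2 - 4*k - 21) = (k^2 + k - 30)/(k - 7)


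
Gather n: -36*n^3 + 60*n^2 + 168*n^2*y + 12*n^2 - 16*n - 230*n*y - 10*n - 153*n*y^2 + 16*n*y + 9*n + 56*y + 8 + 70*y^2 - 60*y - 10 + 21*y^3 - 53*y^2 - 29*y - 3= -36*n^3 + n^2*(168*y + 72) + n*(-153*y^2 - 214*y - 17) + 21*y^3 + 17*y^2 - 33*y - 5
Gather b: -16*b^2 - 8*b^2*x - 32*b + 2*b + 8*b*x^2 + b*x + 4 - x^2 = b^2*(-8*x - 16) + b*(8*x^2 + x - 30) - x^2 + 4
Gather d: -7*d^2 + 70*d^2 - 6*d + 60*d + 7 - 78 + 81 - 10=63*d^2 + 54*d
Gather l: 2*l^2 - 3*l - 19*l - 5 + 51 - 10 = 2*l^2 - 22*l + 36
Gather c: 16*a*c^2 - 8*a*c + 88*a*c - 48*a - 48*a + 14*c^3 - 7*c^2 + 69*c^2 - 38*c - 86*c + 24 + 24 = -96*a + 14*c^3 + c^2*(16*a + 62) + c*(80*a - 124) + 48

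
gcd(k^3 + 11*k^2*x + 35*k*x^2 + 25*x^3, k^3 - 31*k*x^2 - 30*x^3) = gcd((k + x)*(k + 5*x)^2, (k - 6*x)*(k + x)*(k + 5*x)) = k^2 + 6*k*x + 5*x^2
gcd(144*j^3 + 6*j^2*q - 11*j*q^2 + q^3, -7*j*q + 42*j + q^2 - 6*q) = 1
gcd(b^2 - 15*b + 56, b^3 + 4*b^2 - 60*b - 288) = b - 8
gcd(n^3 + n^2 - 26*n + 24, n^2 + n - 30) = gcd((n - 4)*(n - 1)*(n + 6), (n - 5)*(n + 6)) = n + 6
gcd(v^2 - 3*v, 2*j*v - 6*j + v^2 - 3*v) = v - 3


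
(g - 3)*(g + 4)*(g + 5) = g^3 + 6*g^2 - 7*g - 60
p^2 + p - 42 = (p - 6)*(p + 7)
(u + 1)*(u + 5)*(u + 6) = u^3 + 12*u^2 + 41*u + 30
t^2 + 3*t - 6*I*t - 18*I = (t + 3)*(t - 6*I)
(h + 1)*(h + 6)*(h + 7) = h^3 + 14*h^2 + 55*h + 42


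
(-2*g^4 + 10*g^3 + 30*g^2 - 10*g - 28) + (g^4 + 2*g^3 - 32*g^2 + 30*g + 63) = -g^4 + 12*g^3 - 2*g^2 + 20*g + 35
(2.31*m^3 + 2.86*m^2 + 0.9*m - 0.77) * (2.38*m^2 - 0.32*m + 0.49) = 5.4978*m^5 + 6.0676*m^4 + 2.3587*m^3 - 0.7192*m^2 + 0.6874*m - 0.3773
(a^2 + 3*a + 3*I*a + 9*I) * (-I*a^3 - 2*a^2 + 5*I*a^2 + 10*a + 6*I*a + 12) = -I*a^5 + a^4 + 2*I*a^4 - 2*a^3 + 15*I*a^3 - 21*a^2 + 30*I*a^2 - 18*a + 126*I*a + 108*I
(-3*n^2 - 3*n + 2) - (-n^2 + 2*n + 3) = -2*n^2 - 5*n - 1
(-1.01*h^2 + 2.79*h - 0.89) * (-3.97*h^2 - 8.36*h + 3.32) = 4.0097*h^4 - 2.6327*h^3 - 23.1443*h^2 + 16.7032*h - 2.9548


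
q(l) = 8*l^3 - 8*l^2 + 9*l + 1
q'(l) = 24*l^2 - 16*l + 9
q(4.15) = 472.36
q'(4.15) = 355.94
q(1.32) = 17.34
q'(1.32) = 29.70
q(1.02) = 10.35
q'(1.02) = 17.65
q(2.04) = 53.98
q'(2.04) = 76.24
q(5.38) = 1063.63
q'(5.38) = 617.59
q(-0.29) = -2.48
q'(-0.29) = 15.66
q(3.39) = 251.24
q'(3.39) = 230.57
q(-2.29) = -157.63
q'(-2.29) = 171.50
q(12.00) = 12781.00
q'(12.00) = 3273.00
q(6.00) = 1495.00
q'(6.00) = 777.00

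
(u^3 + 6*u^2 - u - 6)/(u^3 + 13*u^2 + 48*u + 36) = (u - 1)/(u + 6)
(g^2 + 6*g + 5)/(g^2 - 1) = (g + 5)/(g - 1)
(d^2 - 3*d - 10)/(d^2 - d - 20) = (d + 2)/(d + 4)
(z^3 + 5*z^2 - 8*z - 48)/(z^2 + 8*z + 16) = z - 3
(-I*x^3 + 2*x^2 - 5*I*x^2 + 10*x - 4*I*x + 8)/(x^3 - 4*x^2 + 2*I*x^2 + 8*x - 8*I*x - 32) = (-I*x^3 + x^2*(2 - 5*I) + x*(10 - 4*I) + 8)/(x^3 + x^2*(-4 + 2*I) + x*(8 - 8*I) - 32)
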